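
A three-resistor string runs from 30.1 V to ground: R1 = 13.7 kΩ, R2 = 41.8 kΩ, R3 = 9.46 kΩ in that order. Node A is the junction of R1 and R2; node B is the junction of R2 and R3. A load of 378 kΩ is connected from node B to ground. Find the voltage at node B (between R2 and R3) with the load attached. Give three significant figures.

V ≈ 4.29 V

At node B, R3 is in parallel with the load: R3‖R_L = 9.229 kΩ.
Below node A the resistance is R2 + (R3‖R_L) = 51.03 kΩ, so V_A = 30.1 × 51.03/64.73 = 23.73 V.
Then V_B = V_A × (R3‖R_L)/(R2 + R3‖R_L) = 23.73 × 9.229/51.03 = 4.29 V.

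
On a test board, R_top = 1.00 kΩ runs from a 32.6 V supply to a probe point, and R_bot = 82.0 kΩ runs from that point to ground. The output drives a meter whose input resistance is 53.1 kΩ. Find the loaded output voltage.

The load sits in parallel with R_bot: R_bot‖R_L = (82.0 × 53.1) / (82.0 + 53.1) = 32.23 kΩ.
V_out = 32.6 × 32.23 / (1.00 + 32.23) = 32.6 × 32.23/33.23 = 31.6 V.

V_out ≈ 31.6 V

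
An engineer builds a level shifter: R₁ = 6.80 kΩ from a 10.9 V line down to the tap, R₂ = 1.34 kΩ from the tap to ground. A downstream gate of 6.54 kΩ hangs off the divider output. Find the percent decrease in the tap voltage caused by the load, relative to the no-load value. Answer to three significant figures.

The divider's output (Thévenin) resistance is R₁‖R₂ = 1.119 kΩ.
Fractional drop under load = R_th/(R_th + R_L) = 1.119 / (1.119 + 6.54) = 0.1461.
So the output falls by 14.6 %.

14.6 %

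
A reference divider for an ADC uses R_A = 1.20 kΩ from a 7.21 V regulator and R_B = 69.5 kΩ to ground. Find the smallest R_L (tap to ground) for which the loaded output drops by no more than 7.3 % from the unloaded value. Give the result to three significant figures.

R_L(min) ≈ 15.0 kΩ

Output resistance R_th = R_A‖R_B = (1.20 × 69.5)/70.70 = 1.180 kΩ.
The fractional drop is R_th/(R_th + R_L); requiring this ≤ 0.0730 gives R_L ≥ R_th(1/0.0730 − 1) = 1.180 × 12.70 = 15.0 kΩ.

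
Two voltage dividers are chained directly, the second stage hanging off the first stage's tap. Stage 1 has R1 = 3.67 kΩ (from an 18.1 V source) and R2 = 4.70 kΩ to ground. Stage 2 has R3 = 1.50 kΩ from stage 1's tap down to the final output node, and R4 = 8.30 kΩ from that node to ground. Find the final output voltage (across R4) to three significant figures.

Stage 2 presents R3+R4 = 9.800 kΩ as a load on stage 1's tap.
Stage 1's lower leg becomes R2‖(R3+R4) = 3.177 kΩ, so V_mid = 18.1 × 3.177/6.847 = 8.398 V.
Stage 2 is itself unloaded: V_out = V_mid × R4/(R3+R4) = 8.398 × 8.30/9.800 = 7.11 V.

V_out ≈ 7.11 V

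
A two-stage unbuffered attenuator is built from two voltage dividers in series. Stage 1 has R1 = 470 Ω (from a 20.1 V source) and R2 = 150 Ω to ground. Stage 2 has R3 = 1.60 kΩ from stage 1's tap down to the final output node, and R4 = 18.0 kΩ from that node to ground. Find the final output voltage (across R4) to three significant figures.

Stage 2 presents R3+R4 = 19600 Ω as a load on stage 1's tap.
Stage 1's lower leg becomes R2‖(R3+R4) = 148.9 Ω, so V_mid = 20.1 × 148.9/618.9 = 4.835 V.
Stage 2 is itself unloaded: V_out = V_mid × R4/(R3+R4) = 4.835 × 18000/19600 = 4.44 V.

V_out ≈ 4.44 V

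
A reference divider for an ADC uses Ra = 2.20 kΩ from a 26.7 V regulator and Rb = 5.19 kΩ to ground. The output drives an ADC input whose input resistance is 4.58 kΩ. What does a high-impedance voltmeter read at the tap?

V_out ≈ 14.0 V

The load sits in parallel with Rb: Rb‖R_L = (5.19 × 4.58) / (5.19 + 4.58) = 2.433 kΩ.
V_out = 26.7 × 2.433 / (2.20 + 2.433) = 26.7 × 2.433/4.633 = 14.0 V.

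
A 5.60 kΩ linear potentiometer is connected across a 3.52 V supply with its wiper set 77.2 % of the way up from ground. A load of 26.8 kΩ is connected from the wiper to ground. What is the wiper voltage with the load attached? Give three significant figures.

V ≈ 2.62 V

The wiper splits the pot into (1−α)R = 1.277 kΩ above and αR = 4.323 kΩ below.
Lower section ‖ load = 3.723 kΩ.
V_wiper = 3.52 × 3.723/(1.277 + 3.723) = 2.62 V.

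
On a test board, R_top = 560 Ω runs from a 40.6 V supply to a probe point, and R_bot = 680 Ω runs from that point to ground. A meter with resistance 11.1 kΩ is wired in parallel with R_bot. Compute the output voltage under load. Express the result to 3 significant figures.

V_out ≈ 21.7 V

The load sits in parallel with R_bot: R_bot‖R_L = (680 × 11100) / (680 + 11100) = 640.7 Ω.
V_out = 40.6 × 640.7 / (560 + 640.7) = 40.6 × 640.7/1201 = 21.7 V.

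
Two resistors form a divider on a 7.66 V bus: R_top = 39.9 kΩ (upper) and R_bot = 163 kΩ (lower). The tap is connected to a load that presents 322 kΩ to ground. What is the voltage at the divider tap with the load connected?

The load sits in parallel with R_bot: R_bot‖R_L = (163 × 322) / (163 + 322) = 108.2 kΩ.
V_out = 7.66 × 108.2 / (39.9 + 108.2) = 7.66 × 108.2/148.1 = 5.60 V.
(Unloaded it would have been 6.15 V.)

V_out ≈ 5.60 V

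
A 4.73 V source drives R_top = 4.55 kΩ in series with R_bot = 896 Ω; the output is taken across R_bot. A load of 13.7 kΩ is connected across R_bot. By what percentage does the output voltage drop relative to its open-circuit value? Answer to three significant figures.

5.18 %

The divider's output (Thévenin) resistance is R_top‖R_bot = 748.6 Ω.
Fractional drop under load = R_th/(R_th + R_L) = 748.6 / (748.6 + 13700) = 0.05181.
So the output falls by 5.18 %.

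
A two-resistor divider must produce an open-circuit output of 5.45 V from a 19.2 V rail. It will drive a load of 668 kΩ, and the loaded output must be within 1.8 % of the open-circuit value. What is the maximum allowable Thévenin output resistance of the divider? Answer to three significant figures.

Loading drop = R_th/(R_th + R_L) ≤ 0.0180, so R_th ≤ R_L · ε/(1−ε) = 668 kΩ × 0.0180/0.9820 = 12.2 kΩ.
(Any R1, R2 with R2/(R1+R2) = 0.284 and R1‖R2 ≤ 12.2 kΩ will meet the spec.)

R_th ≤ 12.2 kΩ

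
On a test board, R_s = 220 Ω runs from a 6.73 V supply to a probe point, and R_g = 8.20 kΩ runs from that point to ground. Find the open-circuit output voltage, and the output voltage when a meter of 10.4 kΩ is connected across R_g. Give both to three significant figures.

Unloaded: 6.55 V; loaded: 6.42 V

Open-circuit: V = 6.73 × 8200/(220 + 8200) = 6.55 V.
With the load, R_g becomes R_g‖R_L = 4585 Ω, so V = 6.73 × 4585/4805 = 6.42 V.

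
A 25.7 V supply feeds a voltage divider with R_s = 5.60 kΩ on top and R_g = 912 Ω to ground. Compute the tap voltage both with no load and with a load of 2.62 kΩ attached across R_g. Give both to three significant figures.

Open-circuit: V = 25.7 × 912/(5600 + 912) = 3.60 V.
With the load, R_g becomes R_g‖R_L = 676.5 Ω, so V = 25.7 × 676.5/6277 = 2.77 V.

Unloaded: 3.60 V; loaded: 2.77 V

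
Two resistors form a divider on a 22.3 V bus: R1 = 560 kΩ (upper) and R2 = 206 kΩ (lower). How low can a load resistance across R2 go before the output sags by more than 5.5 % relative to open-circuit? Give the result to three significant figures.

Output resistance R_th = R1‖R2 = (560 × 206)/766.0 = 150.6 kΩ.
The fractional drop is R_th/(R_th + R_L); requiring this ≤ 0.0550 gives R_L ≥ R_th(1/0.0550 − 1) = 150.6 × 17.18 = 2.59 MΩ.

R_L(min) ≈ 2.59 MΩ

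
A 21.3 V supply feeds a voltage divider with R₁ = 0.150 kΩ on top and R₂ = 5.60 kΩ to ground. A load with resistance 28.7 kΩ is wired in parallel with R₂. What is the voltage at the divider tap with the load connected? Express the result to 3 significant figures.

V_out ≈ 20.6 V

The load sits in parallel with R₂: R₂‖R_L = (5600 × 28700) / (5600 + 28700) = 4686 Ω.
V_out = 21.3 × 4686 / (150 + 4686) = 21.3 × 4686/4836 = 20.6 V.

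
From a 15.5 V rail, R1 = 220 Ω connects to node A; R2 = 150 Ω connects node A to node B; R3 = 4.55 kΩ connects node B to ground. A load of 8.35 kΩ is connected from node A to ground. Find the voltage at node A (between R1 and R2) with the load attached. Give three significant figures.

Below node A the series string R2+R3 = 4700 Ω sits in parallel with the 8350 Ω load: 3007 Ω.
V_A = 15.5 × 3007/(220 + 3007) = 14.4 V.

V ≈ 14.4 V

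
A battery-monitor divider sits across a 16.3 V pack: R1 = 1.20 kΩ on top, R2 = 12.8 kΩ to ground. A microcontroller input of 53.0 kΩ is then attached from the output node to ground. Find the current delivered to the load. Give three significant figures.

R2‖R_L = 10.31 kΩ; V_out = 16.3 × 10.31/11.51 = 14.60 V.
I_L = V_out / R_L = 14.60 / 53.0 kΩ = 0.275 mA.

I_L ≈ 0.275 mA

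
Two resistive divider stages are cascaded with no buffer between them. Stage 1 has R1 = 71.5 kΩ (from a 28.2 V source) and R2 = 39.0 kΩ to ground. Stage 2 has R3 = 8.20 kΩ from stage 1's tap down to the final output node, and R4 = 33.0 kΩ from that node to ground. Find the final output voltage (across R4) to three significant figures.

V_out ≈ 4.94 V

Stage 2 presents R3+R4 = 41.20 kΩ as a load on stage 1's tap.
Stage 1's lower leg becomes R2‖(R3+R4) = 20.03 kΩ, so V_mid = 28.2 × 20.03/91.53 = 6.172 V.
Stage 2 is itself unloaded: V_out = V_mid × R4/(R3+R4) = 6.172 × 33.0/41.20 = 4.94 V.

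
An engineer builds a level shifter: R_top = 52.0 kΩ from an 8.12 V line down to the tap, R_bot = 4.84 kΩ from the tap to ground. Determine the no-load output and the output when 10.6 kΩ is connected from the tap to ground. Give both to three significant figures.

Unloaded: 0.691 V; loaded: 0.488 V

Open-circuit: V = 8.12 × 4.84/(52.0 + 4.84) = 0.691 V.
With the load, R_bot becomes R_bot‖R_L = 3.323 kΩ, so V = 8.12 × 3.323/55.32 = 0.488 V.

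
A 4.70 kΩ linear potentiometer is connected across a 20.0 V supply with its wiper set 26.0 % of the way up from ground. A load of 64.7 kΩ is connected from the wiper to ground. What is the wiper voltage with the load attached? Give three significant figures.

The wiper splits the pot into (1−α)R = 3.478 kΩ above and αR = 1.222 kΩ below.
Lower section ‖ load = 1.199 kΩ.
V_wiper = 20.0 × 1.199/(3.478 + 1.199) = 5.13 V.

V ≈ 5.13 V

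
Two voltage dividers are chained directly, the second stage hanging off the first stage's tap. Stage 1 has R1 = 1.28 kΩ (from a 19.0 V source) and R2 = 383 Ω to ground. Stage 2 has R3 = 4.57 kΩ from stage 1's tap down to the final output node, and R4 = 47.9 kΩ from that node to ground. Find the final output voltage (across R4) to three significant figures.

Stage 2 presents R3+R4 = 52470 Ω as a load on stage 1's tap.
Stage 1's lower leg becomes R2‖(R3+R4) = 380.2 Ω, so V_mid = 19.0 × 380.2/1660 = 4.351 V.
Stage 2 is itself unloaded: V_out = V_mid × R4/(R3+R4) = 4.351 × 47900/52470 = 3.97 V.

V_out ≈ 3.97 V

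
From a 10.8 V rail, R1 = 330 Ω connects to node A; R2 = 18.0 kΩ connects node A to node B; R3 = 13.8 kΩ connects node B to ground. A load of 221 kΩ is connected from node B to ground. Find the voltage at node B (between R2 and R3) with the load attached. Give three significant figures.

At node B, R3 is in parallel with the load: R3‖R_L = 12990 Ω.
Below node A the resistance is R2 + (R3‖R_L) = 30990 Ω, so V_A = 10.8 × 30990/31320 = 10.69 V.
Then V_B = V_A × (R3‖R_L)/(R2 + R3‖R_L) = 10.69 × 12990/30990 = 4.48 V.

V ≈ 4.48 V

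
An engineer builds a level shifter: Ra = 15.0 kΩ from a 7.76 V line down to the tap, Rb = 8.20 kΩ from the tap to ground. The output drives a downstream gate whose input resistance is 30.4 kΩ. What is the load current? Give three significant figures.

I_L ≈ 0.0768 mA

Rb‖R_L = 6.458 kΩ; V_out = 7.76 × 6.458/21.46 = 2.335 V.
I_L = V_out / R_L = 2.335 / 30.4 kΩ = 0.0768 mA.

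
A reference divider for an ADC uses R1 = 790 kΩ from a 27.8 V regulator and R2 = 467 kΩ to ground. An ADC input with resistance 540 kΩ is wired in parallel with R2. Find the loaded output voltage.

V_out ≈ 6.69 V

The load sits in parallel with R2: R2‖R_L = (467 × 540) / (467 + 540) = 250.4 kΩ.
V_out = 27.8 × 250.4 / (790 + 250.4) = 27.8 × 250.4/1040 = 6.69 V.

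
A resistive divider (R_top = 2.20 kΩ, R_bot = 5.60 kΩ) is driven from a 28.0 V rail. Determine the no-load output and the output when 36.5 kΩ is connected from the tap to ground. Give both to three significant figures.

Open-circuit: V = 28.0 × 5.60/(2.20 + 5.60) = 20.1 V.
With the load, R_bot becomes R_bot‖R_L = 4.855 kΩ, so V = 28.0 × 4.855/7.055 = 19.3 V.

Unloaded: 20.1 V; loaded: 19.3 V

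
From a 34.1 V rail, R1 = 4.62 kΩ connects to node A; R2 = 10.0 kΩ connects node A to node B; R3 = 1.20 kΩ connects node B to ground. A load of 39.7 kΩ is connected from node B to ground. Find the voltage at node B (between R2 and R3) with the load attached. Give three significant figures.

At node B, R3 is in parallel with the load: R3‖R_L = 1.165 kΩ.
Below node A the resistance is R2 + (R3‖R_L) = 11.16 kΩ, so V_A = 34.1 × 11.16/15.78 = 24.12 V.
Then V_B = V_A × (R3‖R_L)/(R2 + R3‖R_L) = 24.12 × 1.165/11.16 = 2.52 V.

V ≈ 2.52 V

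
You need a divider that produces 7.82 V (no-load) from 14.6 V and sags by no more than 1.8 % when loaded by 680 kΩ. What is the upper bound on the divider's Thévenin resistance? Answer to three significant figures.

Loading drop = R_th/(R_th + R_L) ≤ 0.0180, so R_th ≤ R_L · ε/(1−ε) = 680 kΩ × 0.0180/0.9820 = 12.5 kΩ.

R_th ≤ 12.5 kΩ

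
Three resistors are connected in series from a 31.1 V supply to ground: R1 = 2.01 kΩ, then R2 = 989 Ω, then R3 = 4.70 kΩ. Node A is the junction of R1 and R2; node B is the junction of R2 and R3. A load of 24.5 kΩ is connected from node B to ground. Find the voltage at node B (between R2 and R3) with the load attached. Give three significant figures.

At node B, R3 is in parallel with the load: R3‖R_L = 3943 Ω.
Below node A the resistance is R2 + (R3‖R_L) = 4932 Ω, so V_A = 31.1 × 4932/6942 = 22.10 V.
Then V_B = V_A × (R3‖R_L)/(R2 + R3‖R_L) = 22.10 × 3943/4932 = 17.7 V.

V ≈ 17.7 V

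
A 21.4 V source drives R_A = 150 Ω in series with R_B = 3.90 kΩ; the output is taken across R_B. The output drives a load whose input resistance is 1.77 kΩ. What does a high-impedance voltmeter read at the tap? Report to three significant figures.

V_out ≈ 19.1 V

The load sits in parallel with R_B: R_B‖R_L = (3900 × 1770) / (3900 + 1770) = 1217 Ω.
V_out = 21.4 × 1217 / (150 + 1217) = 21.4 × 1217/1367 = 19.1 V.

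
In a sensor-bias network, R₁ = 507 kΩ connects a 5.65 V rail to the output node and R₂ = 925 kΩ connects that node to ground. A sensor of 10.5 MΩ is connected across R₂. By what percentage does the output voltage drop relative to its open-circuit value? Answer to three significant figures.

The divider's output (Thévenin) resistance is R₁‖R₂ = 327.5 kΩ.
Fractional drop under load = R_th/(R_th + R_L) = 327.5 / (327.5 + 10500) = 0.03025.
So the output falls by 3.02 %.

3.02 %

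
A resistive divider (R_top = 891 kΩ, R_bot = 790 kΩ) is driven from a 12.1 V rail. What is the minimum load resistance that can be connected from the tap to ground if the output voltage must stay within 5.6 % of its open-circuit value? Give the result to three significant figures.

R_L(min) ≈ 7.06 MΩ

Output resistance R_th = R_top‖R_bot = (891 × 790)/1681 = 418.7 kΩ.
The fractional drop is R_th/(R_th + R_L); requiring this ≤ 0.0560 gives R_L ≥ R_th(1/0.0560 − 1) = 418.7 × 16.86 = 7.06 MΩ.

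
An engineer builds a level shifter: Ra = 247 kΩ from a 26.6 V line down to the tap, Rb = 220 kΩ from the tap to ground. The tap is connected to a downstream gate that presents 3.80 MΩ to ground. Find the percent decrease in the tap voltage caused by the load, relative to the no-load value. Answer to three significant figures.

The divider's output (Thévenin) resistance is Ra‖Rb = 116.4 kΩ.
Fractional drop under load = R_th/(R_th + R_L) = 116.4 / (116.4 + 3800) = 0.02971.
So the output falls by 2.97 %.

2.97 %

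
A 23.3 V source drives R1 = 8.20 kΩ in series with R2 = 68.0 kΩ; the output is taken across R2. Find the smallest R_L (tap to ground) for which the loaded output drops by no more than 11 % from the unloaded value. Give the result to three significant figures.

R_L(min) ≈ 59.2 kΩ

Output resistance R_th = R1‖R2 = (8.20 × 68.0)/76.20 = 7.318 kΩ.
The fractional drop is R_th/(R_th + R_L); requiring this ≤ 0.110 gives R_L ≥ R_th(1/0.110 − 1) = 7.318 × 8.091 = 59.2 kΩ.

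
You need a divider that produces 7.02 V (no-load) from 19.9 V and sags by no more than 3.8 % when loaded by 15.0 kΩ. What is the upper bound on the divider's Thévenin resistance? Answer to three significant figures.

Loading drop = R_th/(R_th + R_L) ≤ 0.0380, so R_th ≤ R_L · ε/(1−ε) = 15.0 kΩ × 0.0380/0.9620 = 593 Ω.

R_th ≤ 593 Ω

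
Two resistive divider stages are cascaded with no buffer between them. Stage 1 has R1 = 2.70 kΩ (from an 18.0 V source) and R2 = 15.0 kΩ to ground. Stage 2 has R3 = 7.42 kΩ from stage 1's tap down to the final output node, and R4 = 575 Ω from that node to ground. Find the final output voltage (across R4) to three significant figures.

Stage 2 presents R3+R4 = 7995 Ω as a load on stage 1's tap.
Stage 1's lower leg becomes R2‖(R3+R4) = 5215 Ω, so V_mid = 18.0 × 5215/7915 = 11.86 V.
Stage 2 is itself unloaded: V_out = V_mid × R4/(R3+R4) = 11.86 × 575/7995 = 0.853 V.

V_out ≈ 0.853 V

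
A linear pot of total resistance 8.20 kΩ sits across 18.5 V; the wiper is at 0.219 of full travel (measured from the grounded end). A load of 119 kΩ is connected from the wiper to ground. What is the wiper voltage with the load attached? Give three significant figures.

V ≈ 4.00 V

The wiper splits the pot into (1−α)R = 6.404 kΩ above and αR = 1.796 kΩ below.
Lower section ‖ load = 1.769 kΩ.
V_wiper = 18.5 × 1.769/(6.404 + 1.769) = 4.00 V.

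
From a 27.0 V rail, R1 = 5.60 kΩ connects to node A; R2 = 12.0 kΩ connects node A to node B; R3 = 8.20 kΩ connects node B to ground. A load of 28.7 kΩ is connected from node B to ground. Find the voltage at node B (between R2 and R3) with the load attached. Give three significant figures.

At node B, R3 is in parallel with the load: R3‖R_L = 6.378 kΩ.
Below node A the resistance is R2 + (R3‖R_L) = 18.38 kΩ, so V_A = 27.0 × 18.38/23.98 = 20.69 V.
Then V_B = V_A × (R3‖R_L)/(R2 + R3‖R_L) = 20.69 × 6.378/18.38 = 7.18 V.

V ≈ 7.18 V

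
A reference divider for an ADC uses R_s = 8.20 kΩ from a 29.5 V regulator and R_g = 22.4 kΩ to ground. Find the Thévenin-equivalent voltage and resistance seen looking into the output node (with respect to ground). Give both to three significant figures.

V_th = 21.6 V, R_th = 6.00 kΩ

V_th is the open-circuit tap voltage: 29.5 × 22.4/(8.20 + 22.4) = 21.6 V.
With the supply zeroed, R_s and R_g appear in parallel from the tap: R_th = R_s‖R_g = (8.20 × 22.4)/30.60 = 6.00 kΩ.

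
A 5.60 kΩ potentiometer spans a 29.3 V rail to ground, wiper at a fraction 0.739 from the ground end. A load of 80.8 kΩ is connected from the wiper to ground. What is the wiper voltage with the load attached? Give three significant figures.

The wiper splits the pot into (1−α)R = 1.462 kΩ above and αR = 4.138 kΩ below.
Lower section ‖ load = 3.937 kΩ.
V_wiper = 29.3 × 3.937/(1.462 + 3.937) = 21.4 V.

V ≈ 21.4 V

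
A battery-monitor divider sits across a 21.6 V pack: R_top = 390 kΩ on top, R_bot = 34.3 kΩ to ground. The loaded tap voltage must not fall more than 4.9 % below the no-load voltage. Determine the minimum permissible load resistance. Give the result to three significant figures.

R_L(min) ≈ 612 kΩ

Output resistance R_th = R_top‖R_bot = (390 × 34.3)/424.3 = 31.53 kΩ.
The fractional drop is R_th/(R_th + R_L); requiring this ≤ 0.0490 gives R_L ≥ R_th(1/0.0490 − 1) = 31.53 × 19.41 = 612 kΩ.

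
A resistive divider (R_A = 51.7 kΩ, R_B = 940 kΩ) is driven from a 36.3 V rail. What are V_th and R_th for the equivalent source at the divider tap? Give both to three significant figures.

V_th = 34.4 V, R_th = 49.0 kΩ

V_th is the open-circuit tap voltage: 36.3 × 940/(51.7 + 940) = 34.4 V.
With the supply zeroed, R_A and R_B appear in parallel from the tap: R_th = R_A‖R_B = (51.7 × 940)/991.7 = 49.0 kΩ.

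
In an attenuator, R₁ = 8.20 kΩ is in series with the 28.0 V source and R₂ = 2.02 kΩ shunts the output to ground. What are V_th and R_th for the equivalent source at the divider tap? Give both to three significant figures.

V_th = 5.53 V, R_th = 1.62 kΩ

V_th is the open-circuit tap voltage: 28.0 × 2.02/(8.20 + 2.02) = 5.53 V.
With the supply zeroed, R₁ and R₂ appear in parallel from the tap: R_th = R₁‖R₂ = (8.20 × 2.02)/10.22 = 1.62 kΩ.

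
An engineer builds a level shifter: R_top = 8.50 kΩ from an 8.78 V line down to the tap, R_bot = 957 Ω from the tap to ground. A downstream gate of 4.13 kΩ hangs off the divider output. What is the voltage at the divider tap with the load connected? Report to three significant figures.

V_out ≈ 0.735 V

The load sits in parallel with R_bot: R_bot‖R_L = (957 × 4130) / (957 + 4130) = 777.0 Ω.
V_out = 8.78 × 777.0 / (8500 + 777.0) = 8.78 × 777.0/9277 = 0.735 V.
(Unloaded it would have been 0.888 V.)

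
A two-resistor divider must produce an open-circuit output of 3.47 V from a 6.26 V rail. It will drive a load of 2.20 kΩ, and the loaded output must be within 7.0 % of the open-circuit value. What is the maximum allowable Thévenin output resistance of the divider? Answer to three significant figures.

Loading drop = R_th/(R_th + R_L) ≤ 0.0700, so R_th ≤ R_L · ε/(1−ε) = 2.20 kΩ × 0.0700/0.9300 = 166 Ω.

R_th ≤ 166 Ω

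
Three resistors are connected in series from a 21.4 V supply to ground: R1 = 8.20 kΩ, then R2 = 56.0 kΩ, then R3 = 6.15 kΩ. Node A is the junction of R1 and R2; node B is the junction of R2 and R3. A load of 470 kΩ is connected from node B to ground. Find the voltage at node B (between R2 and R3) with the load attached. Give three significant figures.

V ≈ 1.85 V

At node B, R3 is in parallel with the load: R3‖R_L = 6.071 kΩ.
Below node A the resistance is R2 + (R3‖R_L) = 62.07 kΩ, so V_A = 21.4 × 62.07/70.27 = 18.90 V.
Then V_B = V_A × (R3‖R_L)/(R2 + R3‖R_L) = 18.90 × 6.071/62.07 = 1.85 V.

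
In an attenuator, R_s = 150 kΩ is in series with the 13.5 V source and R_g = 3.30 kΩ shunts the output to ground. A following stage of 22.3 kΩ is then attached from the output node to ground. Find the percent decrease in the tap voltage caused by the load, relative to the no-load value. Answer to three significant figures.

12.6 %

Unloaded V = 13.5 × 3.30/153.3 = 0.29061 V.
Loaded: R_g‖R_L = 2.875 kΩ, giving V = 13.5 × 2.875/152.9 = 0.25385 V.
Drop = (0.29061 − 0.25385) / 0.29061 = 12.6 %.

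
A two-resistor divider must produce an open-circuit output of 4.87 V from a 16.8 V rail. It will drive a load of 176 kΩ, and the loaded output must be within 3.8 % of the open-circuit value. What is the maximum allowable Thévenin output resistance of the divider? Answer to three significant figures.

R_th ≤ 6.95 kΩ

Loading drop = R_th/(R_th + R_L) ≤ 0.0380, so R_th ≤ R_L · ε/(1−ε) = 176 kΩ × 0.0380/0.9620 = 6.95 kΩ.
(Any R1, R2 with R2/(R1+R2) = 0.290 and R1‖R2 ≤ 6.95 kΩ will meet the spec.)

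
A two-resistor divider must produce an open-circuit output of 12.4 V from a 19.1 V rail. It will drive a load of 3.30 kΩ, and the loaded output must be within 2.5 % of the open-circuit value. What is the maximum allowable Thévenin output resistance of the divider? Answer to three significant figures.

R_th ≤ 84.6 Ω

Loading drop = R_th/(R_th + R_L) ≤ 0.0250, so R_th ≤ R_L · ε/(1−ε) = 3.30 kΩ × 0.0250/0.9750 = 84.6 Ω.
(Any R1, R2 with R2/(R1+R2) = 0.649 and R1‖R2 ≤ 84.6 Ω will meet the spec.)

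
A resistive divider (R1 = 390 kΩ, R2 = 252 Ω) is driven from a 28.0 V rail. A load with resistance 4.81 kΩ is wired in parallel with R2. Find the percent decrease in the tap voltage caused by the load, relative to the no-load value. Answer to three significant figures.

The divider's output (Thévenin) resistance is R1‖R2 = 251.8 Ω.
Fractional drop under load = R_th/(R_th + R_L) = 251.8 / (251.8 + 4810) = 0.04975.
So the output falls by 4.98 %.

4.98 %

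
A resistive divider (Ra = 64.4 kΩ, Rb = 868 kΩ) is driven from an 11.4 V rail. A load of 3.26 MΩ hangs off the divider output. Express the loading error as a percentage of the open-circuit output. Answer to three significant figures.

1.81 %

The divider's output (Thévenin) resistance is Ra‖Rb = 59.95 kΩ.
Fractional drop under load = R_th/(R_th + R_L) = 59.95 / (59.95 + 3260) = 0.01806.
So the output falls by 1.81 %.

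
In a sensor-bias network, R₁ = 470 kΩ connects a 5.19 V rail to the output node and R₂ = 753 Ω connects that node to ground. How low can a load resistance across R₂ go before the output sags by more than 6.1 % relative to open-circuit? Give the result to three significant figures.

R_L(min) ≈ 11.6 kΩ

Output resistance R_th = R₁‖R₂ = (470000 × 753)/470800 = 751.8 Ω.
The fractional drop is R_th/(R_th + R_L); requiring this ≤ 0.0610 gives R_L ≥ R_th(1/0.0610 − 1) = 751.8 × 15.39 = 11.6 kΩ.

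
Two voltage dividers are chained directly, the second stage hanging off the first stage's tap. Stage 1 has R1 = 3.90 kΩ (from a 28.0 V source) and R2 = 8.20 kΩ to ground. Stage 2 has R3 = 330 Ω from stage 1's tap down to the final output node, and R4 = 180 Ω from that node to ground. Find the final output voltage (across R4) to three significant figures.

Stage 2 presents R3+R4 = 510.0 Ω as a load on stage 1's tap.
Stage 1's lower leg becomes R2‖(R3+R4) = 480.1 Ω, so V_mid = 28.0 × 480.1/4380 = 3.069 V.
Stage 2 is itself unloaded: V_out = V_mid × R4/(R3+R4) = 3.069 × 180/510.0 = 1.08 V.

V_out ≈ 1.08 V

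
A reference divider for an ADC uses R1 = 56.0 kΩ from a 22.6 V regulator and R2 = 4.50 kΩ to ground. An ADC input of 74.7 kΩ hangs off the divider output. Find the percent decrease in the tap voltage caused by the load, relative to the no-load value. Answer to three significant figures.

5.28 %

The divider's output (Thévenin) resistance is R1‖R2 = 4.165 kΩ.
Fractional drop under load = R_th/(R_th + R_L) = 4.165 / (4.165 + 74.7) = 0.05282.
So the output falls by 5.28 %.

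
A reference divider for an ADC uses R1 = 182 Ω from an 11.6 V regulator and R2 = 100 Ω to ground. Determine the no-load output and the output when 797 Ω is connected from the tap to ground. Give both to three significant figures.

Unloaded: 4.11 V; loaded: 3.81 V

Open-circuit: V = 11.6 × 100/(182 + 100) = 4.11 V.
With the load, R2 becomes R2‖R_L = 88.85 Ω, so V = 11.6 × 88.85/270.9 = 3.81 V.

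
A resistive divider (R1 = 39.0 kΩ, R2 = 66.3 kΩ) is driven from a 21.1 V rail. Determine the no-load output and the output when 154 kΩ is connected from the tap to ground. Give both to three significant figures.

Unloaded: 13.3 V; loaded: 11.5 V

Open-circuit: V = 21.1 × 66.3/(39.0 + 66.3) = 13.3 V.
With the load, R2 becomes R2‖R_L = 46.35 kΩ, so V = 21.1 × 46.35/85.35 = 11.5 V.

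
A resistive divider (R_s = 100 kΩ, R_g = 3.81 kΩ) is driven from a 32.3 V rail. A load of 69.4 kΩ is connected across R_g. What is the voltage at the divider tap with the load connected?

The load sits in parallel with R_g: R_g‖R_L = (3.81 × 69.4) / (3.81 + 69.4) = 3.612 kΩ.
V_out = 32.3 × 3.612 / (100 + 3.612) = 32.3 × 3.612/103.6 = 1.13 V.

V_out ≈ 1.13 V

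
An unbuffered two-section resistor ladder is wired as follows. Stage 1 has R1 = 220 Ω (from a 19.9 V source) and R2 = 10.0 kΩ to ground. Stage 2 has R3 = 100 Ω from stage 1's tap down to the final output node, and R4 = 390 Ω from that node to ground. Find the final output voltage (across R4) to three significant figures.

Stage 2 presents R3+R4 = 490.0 Ω as a load on stage 1's tap.
Stage 1's lower leg becomes R2‖(R3+R4) = 467.1 Ω, so V_mid = 19.9 × 467.1/687.1 = 13.53 V.
Stage 2 is itself unloaded: V_out = V_mid × R4/(R3+R4) = 13.53 × 390/490.0 = 10.8 V.

V_out ≈ 10.8 V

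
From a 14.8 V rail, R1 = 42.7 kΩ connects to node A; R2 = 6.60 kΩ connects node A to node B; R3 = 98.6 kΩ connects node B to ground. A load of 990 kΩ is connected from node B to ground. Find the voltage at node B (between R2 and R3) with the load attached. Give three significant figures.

At node B, R3 is in parallel with the load: R3‖R_L = 89.67 kΩ.
Below node A the resistance is R2 + (R3‖R_L) = 96.27 kΩ, so V_A = 14.8 × 96.27/139.0 = 10.25 V.
Then V_B = V_A × (R3‖R_L)/(R2 + R3‖R_L) = 10.25 × 89.67/96.27 = 9.55 V.

V ≈ 9.55 V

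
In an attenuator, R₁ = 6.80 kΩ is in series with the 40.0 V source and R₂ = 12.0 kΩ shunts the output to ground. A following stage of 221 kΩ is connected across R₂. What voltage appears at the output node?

The load sits in parallel with R₂: R₂‖R_L = (12.0 × 221) / (12.0 + 221) = 11.38 kΩ.
V_out = 40.0 × 11.38 / (6.80 + 11.38) = 40.0 × 11.38/18.18 = 25.0 V.
(Unloaded it would have been 25.5 V.)

V_out ≈ 25.0 V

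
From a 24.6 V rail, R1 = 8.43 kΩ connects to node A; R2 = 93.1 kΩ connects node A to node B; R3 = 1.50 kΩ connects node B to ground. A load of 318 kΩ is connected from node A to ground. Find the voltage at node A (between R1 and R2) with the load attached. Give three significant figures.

Below node A the series string R2+R3 = 94.60 kΩ sits in parallel with the 318 kΩ load: 72.91 kΩ.
V_A = 24.6 × 72.91/(8.43 + 72.91) = 22.1 V.

V ≈ 22.1 V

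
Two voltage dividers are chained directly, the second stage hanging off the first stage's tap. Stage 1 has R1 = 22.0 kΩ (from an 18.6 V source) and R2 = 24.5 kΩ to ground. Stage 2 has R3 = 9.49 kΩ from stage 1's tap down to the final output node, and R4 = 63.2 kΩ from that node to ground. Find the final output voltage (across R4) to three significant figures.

V_out ≈ 7.35 V

Stage 2 presents R3+R4 = 72.69 kΩ as a load on stage 1's tap.
Stage 1's lower leg becomes R2‖(R3+R4) = 18.32 kΩ, so V_mid = 18.6 × 18.32/40.32 = 8.452 V.
Stage 2 is itself unloaded: V_out = V_mid × R4/(R3+R4) = 8.452 × 63.2/72.69 = 7.35 V.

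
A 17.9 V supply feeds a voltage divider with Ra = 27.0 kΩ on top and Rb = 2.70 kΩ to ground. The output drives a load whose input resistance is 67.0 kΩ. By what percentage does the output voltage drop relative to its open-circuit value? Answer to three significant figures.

3.53 %

The divider's output (Thévenin) resistance is Ra‖Rb = 2.455 kΩ.
Fractional drop under load = R_th/(R_th + R_L) = 2.455 / (2.455 + 67.0) = 0.03534.
So the output falls by 3.53 %.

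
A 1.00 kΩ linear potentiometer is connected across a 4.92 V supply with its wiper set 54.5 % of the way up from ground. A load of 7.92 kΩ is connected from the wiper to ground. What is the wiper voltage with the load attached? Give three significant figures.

V ≈ 2.60 V

The wiper splits the pot into (1−α)R = 455.0 Ω above and αR = 545.0 Ω below.
Lower section ‖ load = 509.9 Ω.
V_wiper = 4.92 × 509.9/(455.0 + 509.9) = 2.60 V.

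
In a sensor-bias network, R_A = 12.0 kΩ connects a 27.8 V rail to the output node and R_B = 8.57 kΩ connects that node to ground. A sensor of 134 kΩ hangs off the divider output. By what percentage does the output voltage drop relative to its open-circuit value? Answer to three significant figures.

3.60 %

The divider's output (Thévenin) resistance is R_A‖R_B = 5.000 kΩ.
Fractional drop under load = R_th/(R_th + R_L) = 5.000 / (5.000 + 134) = 0.03597.
So the output falls by 3.60 %.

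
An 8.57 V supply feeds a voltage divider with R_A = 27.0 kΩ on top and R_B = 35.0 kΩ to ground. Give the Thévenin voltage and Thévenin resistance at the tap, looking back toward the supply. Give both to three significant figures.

V_th is the open-circuit tap voltage: 8.57 × 35.0/(27.0 + 35.0) = 4.84 V.
With the supply zeroed, R_A and R_B appear in parallel from the tap: R_th = R_A‖R_B = (27.0 × 35.0)/62.00 = 15.2 kΩ.

V_th = 4.84 V, R_th = 15.2 kΩ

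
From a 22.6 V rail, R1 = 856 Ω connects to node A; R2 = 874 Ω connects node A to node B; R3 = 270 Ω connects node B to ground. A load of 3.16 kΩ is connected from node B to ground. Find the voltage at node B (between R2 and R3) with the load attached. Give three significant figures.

At node B, R3 is in parallel with the load: R3‖R_L = 248.7 Ω.
Below node A the resistance is R2 + (R3‖R_L) = 1123 Ω, so V_A = 22.6 × 1123/1979 = 12.82 V.
Then V_B = V_A × (R3‖R_L)/(R2 + R3‖R_L) = 12.82 × 248.7/1123 = 2.84 V.

V ≈ 2.84 V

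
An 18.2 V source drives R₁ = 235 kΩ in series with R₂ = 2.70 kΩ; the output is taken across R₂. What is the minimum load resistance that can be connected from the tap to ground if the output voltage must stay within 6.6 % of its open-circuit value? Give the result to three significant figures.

Output resistance R_th = R₁‖R₂ = (235 × 2.70)/237.7 = 2.669 kΩ.
The fractional drop is R_th/(R_th + R_L); requiring this ≤ 0.0660 gives R_L ≥ R_th(1/0.0660 − 1) = 2.669 × 14.15 = 37.8 kΩ.

R_L(min) ≈ 37.8 kΩ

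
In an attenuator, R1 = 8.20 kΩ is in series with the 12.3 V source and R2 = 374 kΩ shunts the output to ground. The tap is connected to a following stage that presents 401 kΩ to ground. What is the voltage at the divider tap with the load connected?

The load sits in parallel with R2: R2‖R_L = (374 × 401) / (374 + 401) = 193.5 kΩ.
V_out = 12.3 × 193.5 / (8.20 + 193.5) = 12.3 × 193.5/201.7 = 11.8 V.

V_out ≈ 11.8 V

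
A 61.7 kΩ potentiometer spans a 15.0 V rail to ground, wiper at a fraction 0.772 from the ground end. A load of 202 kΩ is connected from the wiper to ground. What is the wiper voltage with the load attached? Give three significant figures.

V ≈ 11.0 V

The wiper splits the pot into (1−α)R = 14.07 kΩ above and αR = 47.63 kΩ below.
Lower section ‖ load = 38.54 kΩ.
V_wiper = 15.0 × 38.54/(14.07 + 38.54) = 11.0 V.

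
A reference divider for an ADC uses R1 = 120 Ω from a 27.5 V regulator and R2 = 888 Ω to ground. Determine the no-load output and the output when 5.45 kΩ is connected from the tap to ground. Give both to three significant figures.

Unloaded: 24.2 V; loaded: 23.8 V

Open-circuit: V = 27.5 × 888/(120 + 888) = 24.2 V.
With the load, R2 becomes R2‖R_L = 763.6 Ω, so V = 27.5 × 763.6/883.6 = 23.8 V.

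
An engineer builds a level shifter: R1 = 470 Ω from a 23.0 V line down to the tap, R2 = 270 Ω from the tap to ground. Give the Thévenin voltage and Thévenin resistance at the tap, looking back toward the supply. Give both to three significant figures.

V_th is the open-circuit tap voltage: 23.0 × 270/(470 + 270) = 8.39 V.
With the supply zeroed, R1 and R2 appear in parallel from the tap: R_th = R1‖R2 = (470 × 270)/740.0 = 171 Ω.

V_th = 8.39 V, R_th = 171 Ω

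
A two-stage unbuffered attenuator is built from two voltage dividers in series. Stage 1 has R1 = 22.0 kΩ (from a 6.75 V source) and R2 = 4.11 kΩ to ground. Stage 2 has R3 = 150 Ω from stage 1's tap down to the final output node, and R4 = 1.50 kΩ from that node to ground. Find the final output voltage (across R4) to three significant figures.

Stage 2 presents R3+R4 = 1650 Ω as a load on stage 1's tap.
Stage 1's lower leg becomes R2‖(R3+R4) = 1177 Ω, so V_mid = 6.75 × 1177/23180 = 0.3429 V.
Stage 2 is itself unloaded: V_out = V_mid × R4/(R3+R4) = 0.3429 × 1500/1650 = 0.312 V.

V_out ≈ 0.312 V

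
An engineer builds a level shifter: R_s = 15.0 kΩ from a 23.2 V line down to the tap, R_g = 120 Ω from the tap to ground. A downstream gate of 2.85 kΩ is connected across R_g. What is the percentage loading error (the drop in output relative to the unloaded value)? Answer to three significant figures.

The divider's output (Thévenin) resistance is R_s‖R_g = 119.0 Ω.
Fractional drop under load = R_th/(R_th + R_L) = 119.0 / (119.0 + 2850) = 0.04010.
So the output falls by 4.01 %.

4.01 %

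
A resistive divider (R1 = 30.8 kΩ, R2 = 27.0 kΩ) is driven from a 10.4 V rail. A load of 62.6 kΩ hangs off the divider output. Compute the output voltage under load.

V_out ≈ 3.95 V

The load sits in parallel with R2: R2‖R_L = (27.0 × 62.6) / (27.0 + 62.6) = 18.86 kΩ.
V_out = 10.4 × 18.86 / (30.8 + 18.86) = 10.4 × 18.86/49.66 = 3.95 V.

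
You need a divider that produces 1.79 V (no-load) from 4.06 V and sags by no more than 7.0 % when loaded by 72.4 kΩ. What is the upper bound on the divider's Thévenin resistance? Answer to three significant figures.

Loading drop = R_th/(R_th + R_L) ≤ 0.0700, so R_th ≤ R_L · ε/(1−ε) = 72.4 kΩ × 0.0700/0.9300 = 5.45 kΩ.

R_th ≤ 5.45 kΩ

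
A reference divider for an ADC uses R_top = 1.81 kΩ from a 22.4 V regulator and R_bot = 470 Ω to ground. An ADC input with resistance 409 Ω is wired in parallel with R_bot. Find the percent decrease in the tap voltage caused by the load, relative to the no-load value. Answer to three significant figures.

Unloaded V = 22.4 × 470/2280 = 4.618 V.
Loaded: R_bot‖R_L = 218.7 Ω, giving V = 22.4 × 218.7/2029 = 2.415 V.
Drop = (4.618 − 2.415) / 4.618 = 47.7 %.

47.7 %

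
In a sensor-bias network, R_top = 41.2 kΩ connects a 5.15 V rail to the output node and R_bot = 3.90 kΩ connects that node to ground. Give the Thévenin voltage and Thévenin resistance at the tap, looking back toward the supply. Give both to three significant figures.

V_th = 0.445 V, R_th = 3.56 kΩ

V_th is the open-circuit tap voltage: 5.15 × 3.90/(41.2 + 3.90) = 0.445 V.
With the supply zeroed, R_top and R_bot appear in parallel from the tap: R_th = R_top‖R_bot = (41.2 × 3.90)/45.10 = 3.56 kΩ.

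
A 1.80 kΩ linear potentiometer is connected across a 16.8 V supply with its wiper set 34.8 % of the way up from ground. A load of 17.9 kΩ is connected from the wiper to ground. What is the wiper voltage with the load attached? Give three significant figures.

The wiper splits the pot into (1−α)R = 1174 Ω above and αR = 626.4 Ω below.
Lower section ‖ load = 605.2 Ω.
V_wiper = 16.8 × 605.2/(1174 + 605.2) = 5.72 V.

V ≈ 5.72 V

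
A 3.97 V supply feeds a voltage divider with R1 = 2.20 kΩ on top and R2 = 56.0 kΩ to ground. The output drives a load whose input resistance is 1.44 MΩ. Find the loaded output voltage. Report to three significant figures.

The load sits in parallel with R2: R2‖R_L = (56.0 × 1440) / (56.0 + 1440) = 53.90 kΩ.
V_out = 3.97 × 53.90 / (2.20 + 53.90) = 3.97 × 53.90/56.10 = 3.81 V.

V_out ≈ 3.81 V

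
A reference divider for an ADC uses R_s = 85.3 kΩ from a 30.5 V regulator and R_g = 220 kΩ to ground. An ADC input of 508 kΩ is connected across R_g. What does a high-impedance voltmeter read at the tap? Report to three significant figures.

The load sits in parallel with R_g: R_g‖R_L = (220 × 508) / (220 + 508) = 153.5 kΩ.
V_out = 30.5 × 153.5 / (85.3 + 153.5) = 30.5 × 153.5/238.8 = 19.6 V.

V_out ≈ 19.6 V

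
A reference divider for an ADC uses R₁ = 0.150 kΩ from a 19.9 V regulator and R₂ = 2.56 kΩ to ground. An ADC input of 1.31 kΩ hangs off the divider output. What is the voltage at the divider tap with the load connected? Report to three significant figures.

V_out ≈ 17.0 V

The load sits in parallel with R₂: R₂‖R_L = (2560 × 1310) / (2560 + 1310) = 866.6 Ω.
V_out = 19.9 × 866.6 / (150 + 866.6) = 19.9 × 866.6/1017 = 17.0 V.
(Unloaded it would have been 18.8 V.)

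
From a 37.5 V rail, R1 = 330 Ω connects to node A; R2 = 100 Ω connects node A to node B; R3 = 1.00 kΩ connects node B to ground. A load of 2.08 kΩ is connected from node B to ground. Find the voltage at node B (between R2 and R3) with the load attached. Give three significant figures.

At node B, R3 is in parallel with the load: R3‖R_L = 675.3 Ω.
Below node A the resistance is R2 + (R3‖R_L) = 775.3 Ω, so V_A = 37.5 × 775.3/1105 = 26.30 V.
Then V_B = V_A × (R3‖R_L)/(R2 + R3‖R_L) = 26.30 × 675.3/775.3 = 22.9 V.

V ≈ 22.9 V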